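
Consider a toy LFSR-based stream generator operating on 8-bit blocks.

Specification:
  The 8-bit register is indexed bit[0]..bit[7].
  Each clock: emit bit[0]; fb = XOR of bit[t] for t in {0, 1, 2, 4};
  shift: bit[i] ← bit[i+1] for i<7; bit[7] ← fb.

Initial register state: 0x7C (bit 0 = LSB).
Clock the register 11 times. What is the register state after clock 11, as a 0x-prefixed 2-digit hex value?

reg_0 = 0x7C
clock 1: out=0, reg = 0x3E
clock 2: out=0, reg = 0x9F
clock 3: out=1, reg = 0x4F
clock 4: out=1, reg = 0xA7
clock 5: out=1, reg = 0xD3
clock 6: out=1, reg = 0xE9
clock 7: out=1, reg = 0xF4
clock 8: out=0, reg = 0x7A
clock 9: out=0, reg = 0x3D
clock 10: out=1, reg = 0x9E
clock 11: out=0, reg = 0xCF

0xCF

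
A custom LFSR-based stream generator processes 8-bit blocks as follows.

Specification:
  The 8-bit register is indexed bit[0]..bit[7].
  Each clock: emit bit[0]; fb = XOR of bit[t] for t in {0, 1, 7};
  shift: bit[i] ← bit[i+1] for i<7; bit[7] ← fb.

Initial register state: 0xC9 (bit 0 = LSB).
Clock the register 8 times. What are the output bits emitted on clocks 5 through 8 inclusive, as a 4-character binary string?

0011

reg_0 = 0xC9
clock 1: out=1, reg = 0x64
clock 2: out=0, reg = 0x32
clock 3: out=0, reg = 0x99
clock 4: out=1, reg = 0x4C
clock 5: out=0, reg = 0x26
clock 6: out=0, reg = 0x93
clock 7: out=1, reg = 0xC9
clock 8: out=1, reg = 0x64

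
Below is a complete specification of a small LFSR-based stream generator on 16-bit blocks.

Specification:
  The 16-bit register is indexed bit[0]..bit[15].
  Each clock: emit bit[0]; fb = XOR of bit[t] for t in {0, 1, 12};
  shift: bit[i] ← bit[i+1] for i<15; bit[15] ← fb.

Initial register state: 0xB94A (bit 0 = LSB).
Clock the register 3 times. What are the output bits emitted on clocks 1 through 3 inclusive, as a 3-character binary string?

010

reg_0 = 0xB94A
clock 1: out=0, reg = 0x5CA5
clock 2: out=1, reg = 0x2E52
clock 3: out=0, reg = 0x9729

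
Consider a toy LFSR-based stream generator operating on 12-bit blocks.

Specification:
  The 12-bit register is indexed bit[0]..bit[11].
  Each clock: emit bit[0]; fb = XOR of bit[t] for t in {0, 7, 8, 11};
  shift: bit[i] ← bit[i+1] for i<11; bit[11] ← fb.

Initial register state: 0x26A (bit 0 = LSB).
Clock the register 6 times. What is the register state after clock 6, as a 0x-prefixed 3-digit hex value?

reg_0 = 0x26A
clock 1: out=0, reg = 0x135
clock 2: out=1, reg = 0x09A
clock 3: out=0, reg = 0x84D
clock 4: out=1, reg = 0x426
clock 5: out=0, reg = 0x213
clock 6: out=1, reg = 0x909

0x909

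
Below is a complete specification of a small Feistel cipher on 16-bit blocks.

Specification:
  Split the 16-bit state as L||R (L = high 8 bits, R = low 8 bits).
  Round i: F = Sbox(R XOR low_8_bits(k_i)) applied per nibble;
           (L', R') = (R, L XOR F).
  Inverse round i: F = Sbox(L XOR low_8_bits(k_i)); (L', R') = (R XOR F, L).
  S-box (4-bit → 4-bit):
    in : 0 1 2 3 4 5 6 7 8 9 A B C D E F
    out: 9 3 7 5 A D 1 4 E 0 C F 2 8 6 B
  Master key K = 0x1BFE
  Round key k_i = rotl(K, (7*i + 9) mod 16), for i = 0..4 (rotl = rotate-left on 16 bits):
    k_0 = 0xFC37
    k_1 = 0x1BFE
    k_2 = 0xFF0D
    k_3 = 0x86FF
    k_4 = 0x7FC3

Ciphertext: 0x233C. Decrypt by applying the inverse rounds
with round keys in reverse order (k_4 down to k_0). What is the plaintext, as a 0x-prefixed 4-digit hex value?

0x8ECD

s_0 = ciphertext = 0x233C
s_1 = InvRound(s_0, k_4) = 0x5523
s_2 = InvRound(s_1, k_3) = 0xEF55
s_3 = InvRound(s_2, k_2) = 0x32EF
s_4 = InvRound(s_3, k_1) = 0xCD32
s_5 = InvRound(s_4, k_0) = 0x8ECD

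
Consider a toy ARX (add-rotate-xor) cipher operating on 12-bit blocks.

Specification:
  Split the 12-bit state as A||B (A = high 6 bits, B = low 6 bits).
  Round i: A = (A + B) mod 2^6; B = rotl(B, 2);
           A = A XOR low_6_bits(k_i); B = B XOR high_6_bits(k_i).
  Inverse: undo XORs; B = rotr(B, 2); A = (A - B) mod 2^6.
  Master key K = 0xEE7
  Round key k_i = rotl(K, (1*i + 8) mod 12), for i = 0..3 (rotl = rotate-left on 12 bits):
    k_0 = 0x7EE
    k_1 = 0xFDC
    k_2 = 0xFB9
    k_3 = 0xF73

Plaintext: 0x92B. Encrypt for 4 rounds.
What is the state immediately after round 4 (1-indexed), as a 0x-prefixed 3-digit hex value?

s_0 = plaintext = 0x92B
s_1 = Round(s_0, k_0) = 0x871
s_2 = Round(s_1, k_1) = 0x3B8
s_3 = Round(s_2, k_2) = 0xFDD
s_4 = Round(s_3, k_3) = 0xBC8

0xBC8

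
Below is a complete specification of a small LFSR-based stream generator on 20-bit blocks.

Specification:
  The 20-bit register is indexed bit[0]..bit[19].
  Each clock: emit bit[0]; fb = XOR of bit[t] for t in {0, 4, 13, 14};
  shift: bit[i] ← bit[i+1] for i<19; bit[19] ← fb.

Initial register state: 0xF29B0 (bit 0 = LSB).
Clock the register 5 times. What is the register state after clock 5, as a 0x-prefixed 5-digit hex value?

reg_0 = 0xF29B0
clock 1: out=0, reg = 0x794D8
clock 2: out=0, reg = 0xBCA6C
clock 3: out=0, reg = 0xDE536
clock 4: out=0, reg = 0xEF29B
clock 5: out=1, reg = 0x7794D

0x7794D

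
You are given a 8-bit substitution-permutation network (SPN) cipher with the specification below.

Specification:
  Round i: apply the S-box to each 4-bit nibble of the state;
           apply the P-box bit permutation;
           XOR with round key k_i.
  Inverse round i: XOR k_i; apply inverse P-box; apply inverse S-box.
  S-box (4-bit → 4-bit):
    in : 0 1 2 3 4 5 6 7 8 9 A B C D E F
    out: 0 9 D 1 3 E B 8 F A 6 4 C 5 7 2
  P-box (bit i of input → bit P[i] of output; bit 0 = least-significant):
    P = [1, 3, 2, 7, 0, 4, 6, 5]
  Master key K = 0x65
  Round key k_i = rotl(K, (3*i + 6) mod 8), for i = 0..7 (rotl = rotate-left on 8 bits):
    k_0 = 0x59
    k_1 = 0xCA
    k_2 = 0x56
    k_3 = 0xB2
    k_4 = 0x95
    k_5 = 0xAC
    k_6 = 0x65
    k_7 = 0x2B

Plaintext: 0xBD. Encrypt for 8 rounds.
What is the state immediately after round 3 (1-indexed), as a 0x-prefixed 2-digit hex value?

s_0 = plaintext = 0xBD
s_1 = Round(s_0, k_0) = 0x1F
s_2 = Round(s_1, k_1) = 0xE3
s_3 = Round(s_2, k_2) = 0x05
s_4 = Round(s_3, k_3) = 0x3E
s_5 = Round(s_4, k_4) = 0x9A
s_6 = Round(s_5, k_5) = 0x90
s_7 = Round(s_6, k_6) = 0x55
s_8 = Round(s_7, k_7) = 0xD7

0x05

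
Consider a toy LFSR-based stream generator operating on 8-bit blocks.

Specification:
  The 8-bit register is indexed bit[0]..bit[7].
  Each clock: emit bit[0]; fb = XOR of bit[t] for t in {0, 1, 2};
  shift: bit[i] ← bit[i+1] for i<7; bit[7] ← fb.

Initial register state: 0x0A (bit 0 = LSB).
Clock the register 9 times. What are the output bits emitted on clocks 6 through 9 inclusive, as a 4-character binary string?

0001

reg_0 = 0x0A
clock 1: out=0, reg = 0x85
clock 2: out=1, reg = 0x42
clock 3: out=0, reg = 0xA1
clock 4: out=1, reg = 0xD0
clock 5: out=0, reg = 0x68
clock 6: out=0, reg = 0x34
clock 7: out=0, reg = 0x9A
clock 8: out=0, reg = 0xCD
clock 9: out=1, reg = 0x66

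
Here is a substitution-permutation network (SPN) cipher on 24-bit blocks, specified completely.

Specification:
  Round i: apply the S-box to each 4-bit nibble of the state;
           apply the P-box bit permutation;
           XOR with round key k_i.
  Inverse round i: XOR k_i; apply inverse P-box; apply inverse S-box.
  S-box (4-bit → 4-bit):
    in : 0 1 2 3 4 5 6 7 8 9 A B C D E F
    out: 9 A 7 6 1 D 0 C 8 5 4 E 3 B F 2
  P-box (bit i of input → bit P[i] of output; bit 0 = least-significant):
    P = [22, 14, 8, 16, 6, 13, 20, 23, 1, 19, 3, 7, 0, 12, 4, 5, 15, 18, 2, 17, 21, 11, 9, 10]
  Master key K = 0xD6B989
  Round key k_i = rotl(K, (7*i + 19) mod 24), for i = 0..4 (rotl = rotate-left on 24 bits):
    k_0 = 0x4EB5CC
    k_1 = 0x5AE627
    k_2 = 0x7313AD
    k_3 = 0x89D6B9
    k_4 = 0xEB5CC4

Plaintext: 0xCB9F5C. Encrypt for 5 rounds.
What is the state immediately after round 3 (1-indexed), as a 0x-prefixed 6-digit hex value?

s_0 = plaintext = 0xCB9F5C
s_1 = Round(s_0, k_0) = 0xB0FD99
s_2 = Round(s_1, k_1) = 0x0079E5
s_3 = Round(s_2, k_2) = 0x80B6D7
s_4 = Round(s_3, k_3) = 0x0A63C9
s_5 = Round(s_4, k_4) = 0x837988

0x80B6D7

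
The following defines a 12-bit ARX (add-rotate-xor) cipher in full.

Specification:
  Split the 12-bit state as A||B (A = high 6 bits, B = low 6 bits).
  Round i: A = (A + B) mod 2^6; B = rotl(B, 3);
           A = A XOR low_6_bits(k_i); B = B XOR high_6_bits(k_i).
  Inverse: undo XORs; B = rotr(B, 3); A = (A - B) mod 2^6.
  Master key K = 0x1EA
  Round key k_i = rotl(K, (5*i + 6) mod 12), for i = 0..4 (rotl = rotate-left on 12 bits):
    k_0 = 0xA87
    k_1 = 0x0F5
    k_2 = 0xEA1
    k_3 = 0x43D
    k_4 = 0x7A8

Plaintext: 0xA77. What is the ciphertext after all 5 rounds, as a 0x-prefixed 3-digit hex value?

s_0 = plaintext = 0xA77
s_1 = Round(s_0, k_0) = 0x9D4
s_2 = Round(s_1, k_1) = 0x3A1
s_3 = Round(s_2, k_2) = 0x3B6
s_4 = Round(s_3, k_3) = 0xE66
s_5 = Round(s_4, k_4) = 0xDEA

0xDEA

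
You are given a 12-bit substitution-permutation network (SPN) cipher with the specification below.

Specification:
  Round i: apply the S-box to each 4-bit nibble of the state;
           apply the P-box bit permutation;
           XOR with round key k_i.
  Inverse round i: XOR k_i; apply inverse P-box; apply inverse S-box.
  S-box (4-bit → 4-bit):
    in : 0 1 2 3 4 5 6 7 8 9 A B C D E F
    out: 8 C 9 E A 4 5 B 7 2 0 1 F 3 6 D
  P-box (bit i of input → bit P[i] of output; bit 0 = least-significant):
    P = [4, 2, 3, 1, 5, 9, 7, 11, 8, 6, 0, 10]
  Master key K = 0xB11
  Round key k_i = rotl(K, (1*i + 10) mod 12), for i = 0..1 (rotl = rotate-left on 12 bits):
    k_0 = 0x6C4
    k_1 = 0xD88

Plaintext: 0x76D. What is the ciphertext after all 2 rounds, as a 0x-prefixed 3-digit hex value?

s_0 = plaintext = 0x76D
s_1 = Round(s_0, k_0) = 0x330
s_2 = Round(s_1, k_1) = 0x34B

0x34B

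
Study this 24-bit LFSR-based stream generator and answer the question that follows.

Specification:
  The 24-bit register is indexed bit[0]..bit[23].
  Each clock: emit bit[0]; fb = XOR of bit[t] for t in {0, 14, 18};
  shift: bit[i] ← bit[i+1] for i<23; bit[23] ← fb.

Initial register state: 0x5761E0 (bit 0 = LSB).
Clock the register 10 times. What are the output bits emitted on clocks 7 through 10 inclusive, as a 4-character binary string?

1110

reg_0 = 0x5761E0
clock 1: out=0, reg = 0x2BB0F0
clock 2: out=0, reg = 0x15D878
clock 3: out=0, reg = 0x0AEC3C
clock 4: out=0, reg = 0x85761E
clock 5: out=0, reg = 0x42BB0F
clock 6: out=1, reg = 0xA15D87
clock 7: out=1, reg = 0x50AEC3
clock 8: out=1, reg = 0xA85761
clock 9: out=1, reg = 0x542BB0
clock 10: out=0, reg = 0xAA15D8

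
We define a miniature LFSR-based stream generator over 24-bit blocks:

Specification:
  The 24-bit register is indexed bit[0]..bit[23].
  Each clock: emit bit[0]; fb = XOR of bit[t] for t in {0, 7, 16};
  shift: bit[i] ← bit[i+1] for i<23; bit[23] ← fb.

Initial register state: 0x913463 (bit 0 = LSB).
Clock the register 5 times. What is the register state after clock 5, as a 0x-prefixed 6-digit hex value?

0xD489A3

reg_0 = 0x913463
clock 1: out=1, reg = 0x489A31
clock 2: out=1, reg = 0xA44D18
clock 3: out=0, reg = 0x52268C
clock 4: out=0, reg = 0xA91346
clock 5: out=0, reg = 0xD489A3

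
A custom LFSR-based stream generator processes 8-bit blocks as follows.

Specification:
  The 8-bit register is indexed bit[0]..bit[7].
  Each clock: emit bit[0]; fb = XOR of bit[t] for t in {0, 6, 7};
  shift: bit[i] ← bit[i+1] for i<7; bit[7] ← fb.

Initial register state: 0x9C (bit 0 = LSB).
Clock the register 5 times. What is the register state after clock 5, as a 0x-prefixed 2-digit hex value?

reg_0 = 0x9C
clock 1: out=0, reg = 0xCE
clock 2: out=0, reg = 0x67
clock 3: out=1, reg = 0x33
clock 4: out=1, reg = 0x99
clock 5: out=1, reg = 0x4C

0x4C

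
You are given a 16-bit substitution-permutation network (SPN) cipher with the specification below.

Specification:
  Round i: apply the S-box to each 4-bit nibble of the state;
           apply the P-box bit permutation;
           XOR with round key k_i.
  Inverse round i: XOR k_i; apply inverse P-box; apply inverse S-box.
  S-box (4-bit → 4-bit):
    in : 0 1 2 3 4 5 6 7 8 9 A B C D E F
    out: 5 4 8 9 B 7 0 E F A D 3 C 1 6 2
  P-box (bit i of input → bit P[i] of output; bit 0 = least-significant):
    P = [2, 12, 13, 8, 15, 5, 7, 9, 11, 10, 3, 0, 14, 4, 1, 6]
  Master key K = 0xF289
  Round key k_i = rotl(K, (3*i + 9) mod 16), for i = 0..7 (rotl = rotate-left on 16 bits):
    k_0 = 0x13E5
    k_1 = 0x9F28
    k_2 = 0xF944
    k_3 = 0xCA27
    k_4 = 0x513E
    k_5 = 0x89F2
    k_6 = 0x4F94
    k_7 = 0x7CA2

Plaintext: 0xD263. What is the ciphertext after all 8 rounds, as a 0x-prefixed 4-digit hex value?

0xD748

s_0 = plaintext = 0xD263
s_1 = Round(s_0, k_0) = 0x52E0
s_2 = Round(s_1, k_1) = 0xFF9F
s_3 = Round(s_2, k_2) = 0xEF74
s_4 = Round(s_3, k_3) = 0xDD91
s_5 = Round(s_4, k_4) = 0x3B1E
s_6 = Round(s_5, k_5) = 0xF532
s_7 = Round(s_6, k_6) = 0xC08C
s_8 = Round(s_7, k_7) = 0xD748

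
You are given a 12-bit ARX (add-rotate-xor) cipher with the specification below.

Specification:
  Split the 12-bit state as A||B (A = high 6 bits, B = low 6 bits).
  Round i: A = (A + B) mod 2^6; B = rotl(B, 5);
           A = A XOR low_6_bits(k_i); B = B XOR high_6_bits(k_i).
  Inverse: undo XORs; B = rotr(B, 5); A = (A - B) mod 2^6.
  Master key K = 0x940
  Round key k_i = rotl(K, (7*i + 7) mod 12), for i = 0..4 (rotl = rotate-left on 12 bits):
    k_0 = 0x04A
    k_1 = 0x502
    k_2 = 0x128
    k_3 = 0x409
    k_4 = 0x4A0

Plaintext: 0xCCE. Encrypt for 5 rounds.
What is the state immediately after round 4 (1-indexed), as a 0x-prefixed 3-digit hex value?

0xE27

s_0 = plaintext = 0xCCE
s_1 = Round(s_0, k_0) = 0x2C6
s_2 = Round(s_1, k_1) = 0x4D7
s_3 = Round(s_2, k_2) = 0x0AF
s_4 = Round(s_3, k_3) = 0xE27
s_5 = Round(s_4, k_4) = 0xFE1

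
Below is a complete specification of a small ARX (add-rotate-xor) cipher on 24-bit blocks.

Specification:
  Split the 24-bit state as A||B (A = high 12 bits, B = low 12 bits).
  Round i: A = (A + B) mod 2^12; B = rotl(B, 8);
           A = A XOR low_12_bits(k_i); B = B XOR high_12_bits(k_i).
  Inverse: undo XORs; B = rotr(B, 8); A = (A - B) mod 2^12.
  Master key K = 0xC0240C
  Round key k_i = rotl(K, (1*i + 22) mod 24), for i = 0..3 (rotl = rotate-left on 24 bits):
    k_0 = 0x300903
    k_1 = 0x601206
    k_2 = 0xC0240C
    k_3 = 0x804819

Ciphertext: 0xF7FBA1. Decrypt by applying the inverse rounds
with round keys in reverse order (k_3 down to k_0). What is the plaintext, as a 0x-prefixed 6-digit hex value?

s_0 = ciphertext = 0xF7FBA1
s_1 = InvRound(s_0, k_3) = 0xD13A53
s_2 = InvRound(s_1, k_2) = 0x409516
s_3 = InvRound(s_2, k_1) = 0x49C173
s_4 = InvRound(s_3, k_0) = 0x66D732

0x66D732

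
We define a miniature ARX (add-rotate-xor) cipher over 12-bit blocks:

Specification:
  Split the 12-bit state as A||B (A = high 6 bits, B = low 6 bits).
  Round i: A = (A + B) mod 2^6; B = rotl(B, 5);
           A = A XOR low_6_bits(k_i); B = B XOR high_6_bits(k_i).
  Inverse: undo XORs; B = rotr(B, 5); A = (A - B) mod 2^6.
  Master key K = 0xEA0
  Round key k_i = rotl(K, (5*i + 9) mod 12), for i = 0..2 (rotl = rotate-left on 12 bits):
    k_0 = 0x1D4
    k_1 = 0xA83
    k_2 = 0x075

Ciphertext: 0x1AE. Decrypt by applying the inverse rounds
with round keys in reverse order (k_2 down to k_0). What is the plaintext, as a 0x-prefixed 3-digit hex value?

0x7D9

s_0 = ciphertext = 0x1AE
s_1 = InvRound(s_0, k_2) = 0x51F
s_2 = InvRound(s_1, k_1) = 0xB2B
s_3 = InvRound(s_2, k_0) = 0x7D9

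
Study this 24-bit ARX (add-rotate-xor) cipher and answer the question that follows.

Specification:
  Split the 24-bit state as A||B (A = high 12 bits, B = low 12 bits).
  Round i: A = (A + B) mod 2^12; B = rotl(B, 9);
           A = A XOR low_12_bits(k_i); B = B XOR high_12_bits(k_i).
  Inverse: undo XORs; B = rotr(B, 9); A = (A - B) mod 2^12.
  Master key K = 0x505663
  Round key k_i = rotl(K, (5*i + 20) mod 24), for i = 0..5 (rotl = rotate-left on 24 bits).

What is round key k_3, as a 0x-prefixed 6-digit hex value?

K = 0x505663
k_0 = rotl(K, (5*0+20) mod 24) = rotl(K, 20) = 0x350566
k_1 = rotl(K, (5*1+20) mod 24) = rotl(K, 1) = 0xA0ACC6
k_2 = rotl(K, (5*2+20) mod 24) = rotl(K, 6) = 0x1598D4
k_3 = rotl(K, (5*3+20) mod 24) = rotl(K, 11) = 0xB31A82

0xB31A82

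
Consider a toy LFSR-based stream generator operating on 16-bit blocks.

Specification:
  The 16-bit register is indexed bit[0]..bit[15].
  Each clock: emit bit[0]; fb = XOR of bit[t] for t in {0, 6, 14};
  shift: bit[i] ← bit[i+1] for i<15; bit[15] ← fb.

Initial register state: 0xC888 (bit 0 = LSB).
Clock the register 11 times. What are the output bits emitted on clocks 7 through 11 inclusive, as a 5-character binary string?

reg_0 = 0xC888
clock 1: out=0, reg = 0xE444
clock 2: out=0, reg = 0x7222
clock 3: out=0, reg = 0xB911
clock 4: out=1, reg = 0xDC88
clock 5: out=0, reg = 0xEE44
clock 6: out=0, reg = 0x7722
clock 7: out=0, reg = 0xBB91
clock 8: out=1, reg = 0xDDC8
clock 9: out=0, reg = 0x6EE4
clock 10: out=0, reg = 0x3772
clock 11: out=0, reg = 0x9BB9

01000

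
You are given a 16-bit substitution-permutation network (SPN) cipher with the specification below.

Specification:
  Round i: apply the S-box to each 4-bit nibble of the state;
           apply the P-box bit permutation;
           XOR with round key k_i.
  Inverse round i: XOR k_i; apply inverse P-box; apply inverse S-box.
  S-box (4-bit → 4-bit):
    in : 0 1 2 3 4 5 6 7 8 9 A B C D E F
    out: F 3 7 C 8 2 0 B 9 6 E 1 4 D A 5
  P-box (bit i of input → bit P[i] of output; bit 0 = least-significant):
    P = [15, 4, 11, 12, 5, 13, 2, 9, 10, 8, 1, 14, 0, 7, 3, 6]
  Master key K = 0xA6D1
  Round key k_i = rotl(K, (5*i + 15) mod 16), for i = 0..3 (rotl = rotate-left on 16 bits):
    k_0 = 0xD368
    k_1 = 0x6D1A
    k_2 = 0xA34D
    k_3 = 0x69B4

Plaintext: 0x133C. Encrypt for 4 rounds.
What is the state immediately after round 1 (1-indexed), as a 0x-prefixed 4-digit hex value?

s_0 = plaintext = 0x133C
s_1 = Round(s_0, k_0) = 0x99EF
s_2 = Round(s_1, k_1) = 0xC690
s_3 = Round(s_2, k_2) = 0x1B51
s_4 = Round(s_3, k_3) = 0xCD25

0x99EF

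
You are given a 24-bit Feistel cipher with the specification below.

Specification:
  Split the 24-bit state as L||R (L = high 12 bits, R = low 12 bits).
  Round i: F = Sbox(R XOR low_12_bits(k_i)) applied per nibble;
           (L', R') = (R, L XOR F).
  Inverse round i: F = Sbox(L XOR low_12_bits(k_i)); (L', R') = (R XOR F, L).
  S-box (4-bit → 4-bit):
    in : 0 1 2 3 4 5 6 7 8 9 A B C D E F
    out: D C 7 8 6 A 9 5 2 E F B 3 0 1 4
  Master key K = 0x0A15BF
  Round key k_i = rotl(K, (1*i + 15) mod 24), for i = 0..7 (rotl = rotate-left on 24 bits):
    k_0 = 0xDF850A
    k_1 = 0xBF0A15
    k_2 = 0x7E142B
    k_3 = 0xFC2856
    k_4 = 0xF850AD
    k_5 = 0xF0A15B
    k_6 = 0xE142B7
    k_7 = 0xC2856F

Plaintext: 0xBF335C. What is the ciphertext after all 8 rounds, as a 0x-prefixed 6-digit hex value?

0x7E04A6

s_0 = plaintext = 0xBF335C
s_1 = Round(s_0, k_0) = 0x35C25A
s_2 = Round(s_1, k_1) = 0x25A138
s_3 = Round(s_2, k_2) = 0x138892
s_4 = Round(s_3, k_3) = 0x892C0E
s_5 = Round(s_4, k_4) = 0xC0EB6A
s_6 = Round(s_5, k_5) = 0xB6A382
s_7 = Round(s_6, k_6) = 0x3827E0
s_8 = Round(s_7, k_7) = 0x7E04A6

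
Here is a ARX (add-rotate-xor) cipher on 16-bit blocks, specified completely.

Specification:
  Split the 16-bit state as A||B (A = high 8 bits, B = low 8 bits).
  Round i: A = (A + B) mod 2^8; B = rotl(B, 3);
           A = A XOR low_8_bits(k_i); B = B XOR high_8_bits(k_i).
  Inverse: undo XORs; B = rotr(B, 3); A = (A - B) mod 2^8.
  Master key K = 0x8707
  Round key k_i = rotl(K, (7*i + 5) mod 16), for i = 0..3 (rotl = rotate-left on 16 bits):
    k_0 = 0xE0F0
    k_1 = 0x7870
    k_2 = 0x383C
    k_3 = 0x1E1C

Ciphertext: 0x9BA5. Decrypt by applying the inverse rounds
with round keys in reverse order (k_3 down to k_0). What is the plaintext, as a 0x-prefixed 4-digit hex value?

0x975A

s_0 = ciphertext = 0x9BA5
s_1 = InvRound(s_0, k_3) = 0x1077
s_2 = InvRound(s_1, k_2) = 0x43E9
s_3 = InvRound(s_2, k_1) = 0x0132
s_4 = InvRound(s_3, k_0) = 0x975A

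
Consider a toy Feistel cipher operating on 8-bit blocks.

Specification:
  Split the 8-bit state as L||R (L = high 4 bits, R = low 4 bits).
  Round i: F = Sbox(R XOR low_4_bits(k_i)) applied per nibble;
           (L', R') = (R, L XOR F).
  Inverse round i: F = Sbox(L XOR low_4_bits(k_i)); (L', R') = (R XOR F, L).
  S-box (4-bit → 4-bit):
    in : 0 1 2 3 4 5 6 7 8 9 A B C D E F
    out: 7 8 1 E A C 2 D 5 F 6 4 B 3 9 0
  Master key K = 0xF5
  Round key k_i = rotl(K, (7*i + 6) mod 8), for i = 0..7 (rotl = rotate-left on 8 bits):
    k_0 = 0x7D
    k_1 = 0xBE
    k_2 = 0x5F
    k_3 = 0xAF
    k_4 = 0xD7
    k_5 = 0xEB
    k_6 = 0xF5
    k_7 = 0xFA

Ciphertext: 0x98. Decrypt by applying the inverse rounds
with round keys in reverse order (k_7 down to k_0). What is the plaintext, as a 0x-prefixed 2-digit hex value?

s_0 = ciphertext = 0x98
s_1 = InvRound(s_0, k_7) = 0x69
s_2 = InvRound(s_1, k_6) = 0x76
s_3 = InvRound(s_2, k_5) = 0xD7
s_4 = InvRound(s_3, k_4) = 0x1D
s_5 = InvRound(s_4, k_3) = 0x41
s_6 = InvRound(s_5, k_2) = 0x54
s_7 = InvRound(s_6, k_1) = 0x05
s_8 = InvRound(s_7, k_0) = 0x60

0x60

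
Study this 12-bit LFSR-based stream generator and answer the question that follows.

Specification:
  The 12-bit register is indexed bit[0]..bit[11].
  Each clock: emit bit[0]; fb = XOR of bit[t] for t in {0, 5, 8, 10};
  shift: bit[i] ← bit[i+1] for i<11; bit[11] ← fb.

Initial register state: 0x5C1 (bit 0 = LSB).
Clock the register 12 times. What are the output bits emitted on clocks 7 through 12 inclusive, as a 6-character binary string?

reg_0 = 0x5C1
clock 1: out=1, reg = 0xAE0
clock 2: out=0, reg = 0xD70
clock 3: out=0, reg = 0xEB8
clock 4: out=0, reg = 0x75C
clock 5: out=0, reg = 0x3AE
clock 6: out=0, reg = 0x1D7
clock 7: out=1, reg = 0x0EB
clock 8: out=1, reg = 0x075
clock 9: out=1, reg = 0x03A
clock 10: out=0, reg = 0x81D
clock 11: out=1, reg = 0xC0E
clock 12: out=0, reg = 0xE07

111010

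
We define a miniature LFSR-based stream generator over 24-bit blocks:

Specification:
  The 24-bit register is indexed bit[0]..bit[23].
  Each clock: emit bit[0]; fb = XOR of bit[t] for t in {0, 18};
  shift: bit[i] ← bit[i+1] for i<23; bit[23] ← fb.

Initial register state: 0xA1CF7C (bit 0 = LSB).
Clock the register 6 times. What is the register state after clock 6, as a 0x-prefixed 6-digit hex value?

reg_0 = 0xA1CF7C
clock 1: out=0, reg = 0x50E7BE
clock 2: out=0, reg = 0x2873DF
clock 3: out=1, reg = 0x9439EF
clock 4: out=1, reg = 0x4A1CF7
clock 5: out=1, reg = 0xA50E7B
clock 6: out=1, reg = 0x52873D

0x52873D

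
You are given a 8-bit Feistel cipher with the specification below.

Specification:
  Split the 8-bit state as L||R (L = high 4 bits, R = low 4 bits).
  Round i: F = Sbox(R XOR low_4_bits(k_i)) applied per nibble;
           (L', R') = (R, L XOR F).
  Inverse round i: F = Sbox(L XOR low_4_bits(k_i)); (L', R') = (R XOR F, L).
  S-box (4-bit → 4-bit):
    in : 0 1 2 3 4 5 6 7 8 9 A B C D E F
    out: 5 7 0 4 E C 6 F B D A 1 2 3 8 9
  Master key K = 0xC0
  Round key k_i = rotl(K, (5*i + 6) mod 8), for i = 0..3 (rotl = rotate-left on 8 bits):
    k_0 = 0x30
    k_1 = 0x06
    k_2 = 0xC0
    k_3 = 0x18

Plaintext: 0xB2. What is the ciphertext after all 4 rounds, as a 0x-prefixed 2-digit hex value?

s_0 = plaintext = 0xB2
s_1 = Round(s_0, k_0) = 0x2B
s_2 = Round(s_1, k_1) = 0xB1
s_3 = Round(s_2, k_2) = 0x1C
s_4 = Round(s_3, k_3) = 0xCF

0xCF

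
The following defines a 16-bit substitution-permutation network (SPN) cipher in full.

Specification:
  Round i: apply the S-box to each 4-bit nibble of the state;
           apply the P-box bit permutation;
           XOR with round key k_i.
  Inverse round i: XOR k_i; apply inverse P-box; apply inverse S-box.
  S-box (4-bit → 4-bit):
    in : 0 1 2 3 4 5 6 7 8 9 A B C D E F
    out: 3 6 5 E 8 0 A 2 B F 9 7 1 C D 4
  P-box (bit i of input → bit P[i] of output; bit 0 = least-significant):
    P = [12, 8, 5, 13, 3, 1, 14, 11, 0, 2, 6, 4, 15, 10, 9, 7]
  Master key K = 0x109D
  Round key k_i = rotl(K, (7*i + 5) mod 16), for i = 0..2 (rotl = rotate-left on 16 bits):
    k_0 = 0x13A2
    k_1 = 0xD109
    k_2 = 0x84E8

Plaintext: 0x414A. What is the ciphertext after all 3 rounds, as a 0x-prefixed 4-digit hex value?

0xB8D9

s_0 = plaintext = 0x414A
s_1 = Round(s_0, k_0) = 0x2B66
s_2 = Round(s_1, k_1) = 0x7A4E
s_3 = Round(s_2, k_2) = 0xB8D9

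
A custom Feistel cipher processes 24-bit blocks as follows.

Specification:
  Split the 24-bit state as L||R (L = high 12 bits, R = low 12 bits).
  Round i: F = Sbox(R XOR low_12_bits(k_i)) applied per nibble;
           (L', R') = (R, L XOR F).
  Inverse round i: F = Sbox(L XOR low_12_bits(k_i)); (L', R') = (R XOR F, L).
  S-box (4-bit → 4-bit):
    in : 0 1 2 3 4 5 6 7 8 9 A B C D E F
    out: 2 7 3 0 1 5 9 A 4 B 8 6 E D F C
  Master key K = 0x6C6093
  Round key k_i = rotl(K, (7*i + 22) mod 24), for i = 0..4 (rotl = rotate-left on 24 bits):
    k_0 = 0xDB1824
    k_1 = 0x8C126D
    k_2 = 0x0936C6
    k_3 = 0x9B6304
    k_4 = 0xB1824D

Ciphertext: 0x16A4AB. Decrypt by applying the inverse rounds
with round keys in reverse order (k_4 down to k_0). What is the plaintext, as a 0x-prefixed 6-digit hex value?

0xC8DD95

s_0 = ciphertext = 0x16A4AB
s_1 = InvRound(s_0, k_4) = 0x49116A
s_2 = InvRound(s_1, k_3) = 0xBDF491
s_3 = InvRound(s_2, k_2) = 0x9EABDF
s_4 = InvRound(s_3, k_1) = 0xD959EA
s_5 = InvRound(s_4, k_0) = 0xC8DD95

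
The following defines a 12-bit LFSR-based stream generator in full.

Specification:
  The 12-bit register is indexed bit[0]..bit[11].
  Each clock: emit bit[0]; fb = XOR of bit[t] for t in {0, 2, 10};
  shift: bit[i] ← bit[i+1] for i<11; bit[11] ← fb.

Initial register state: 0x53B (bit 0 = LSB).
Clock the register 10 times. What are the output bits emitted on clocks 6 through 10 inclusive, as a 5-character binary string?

reg_0 = 0x53B
clock 1: out=1, reg = 0x29D
clock 2: out=1, reg = 0x14E
clock 3: out=0, reg = 0x8A7
clock 4: out=1, reg = 0x453
clock 5: out=1, reg = 0x229
clock 6: out=1, reg = 0x914
clock 7: out=0, reg = 0xC8A
clock 8: out=0, reg = 0xE45
clock 9: out=1, reg = 0xF22
clock 10: out=0, reg = 0xF91

10010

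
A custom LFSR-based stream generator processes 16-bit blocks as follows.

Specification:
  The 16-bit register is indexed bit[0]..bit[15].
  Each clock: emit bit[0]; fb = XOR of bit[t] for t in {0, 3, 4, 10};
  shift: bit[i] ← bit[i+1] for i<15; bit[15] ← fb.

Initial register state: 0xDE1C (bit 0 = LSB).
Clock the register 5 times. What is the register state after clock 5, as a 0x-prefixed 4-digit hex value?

reg_0 = 0xDE1C
clock 1: out=0, reg = 0xEF0E
clock 2: out=0, reg = 0x7787
clock 3: out=1, reg = 0x3BC3
clock 4: out=1, reg = 0x9DE1
clock 5: out=1, reg = 0x4EF0

0x4EF0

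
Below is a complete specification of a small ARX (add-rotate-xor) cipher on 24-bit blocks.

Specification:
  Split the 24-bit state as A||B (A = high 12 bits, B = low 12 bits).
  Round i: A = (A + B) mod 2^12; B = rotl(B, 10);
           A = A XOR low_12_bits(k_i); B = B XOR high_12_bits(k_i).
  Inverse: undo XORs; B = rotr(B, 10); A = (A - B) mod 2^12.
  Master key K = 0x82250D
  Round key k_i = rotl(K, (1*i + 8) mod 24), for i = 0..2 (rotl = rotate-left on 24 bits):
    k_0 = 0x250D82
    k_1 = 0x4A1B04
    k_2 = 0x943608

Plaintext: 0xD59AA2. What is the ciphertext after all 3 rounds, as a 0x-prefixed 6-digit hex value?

0x91C4E4

s_0 = plaintext = 0xD59AA2
s_1 = Round(s_0, k_0) = 0xA798F8
s_2 = Round(s_1, k_1) = 0x87569F
s_3 = Round(s_2, k_2) = 0x91C4E4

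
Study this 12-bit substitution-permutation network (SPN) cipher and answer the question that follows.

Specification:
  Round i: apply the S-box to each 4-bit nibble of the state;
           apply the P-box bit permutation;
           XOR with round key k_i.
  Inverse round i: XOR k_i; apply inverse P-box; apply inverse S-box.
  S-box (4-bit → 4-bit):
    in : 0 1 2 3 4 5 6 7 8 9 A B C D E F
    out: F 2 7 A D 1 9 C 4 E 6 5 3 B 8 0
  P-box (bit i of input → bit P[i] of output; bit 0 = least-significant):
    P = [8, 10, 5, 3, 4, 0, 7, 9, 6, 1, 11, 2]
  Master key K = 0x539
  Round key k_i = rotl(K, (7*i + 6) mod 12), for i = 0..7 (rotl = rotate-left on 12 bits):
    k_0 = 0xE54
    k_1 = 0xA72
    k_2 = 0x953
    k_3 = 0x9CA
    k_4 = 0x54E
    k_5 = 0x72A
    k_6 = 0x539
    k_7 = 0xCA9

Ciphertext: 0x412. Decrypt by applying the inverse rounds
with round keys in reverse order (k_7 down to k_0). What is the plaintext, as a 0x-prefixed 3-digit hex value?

0x1DF

s_0 = ciphertext = 0x412
s_1 = InvRound(s_0, k_7) = 0xA27
s_2 = InvRound(s_1, k_6) = 0x96D
s_3 = InvRound(s_2, k_5) = 0x031
s_4 = InvRound(s_3, k_4) = 0xDC0
s_5 = InvRound(s_4, k_3) = 0x1F3
s_6 = InvRound(s_5, k_2) = 0x888
s_7 = InvRound(s_6, k_1) = 0xC47
s_8 = InvRound(s_7, k_0) = 0x1DF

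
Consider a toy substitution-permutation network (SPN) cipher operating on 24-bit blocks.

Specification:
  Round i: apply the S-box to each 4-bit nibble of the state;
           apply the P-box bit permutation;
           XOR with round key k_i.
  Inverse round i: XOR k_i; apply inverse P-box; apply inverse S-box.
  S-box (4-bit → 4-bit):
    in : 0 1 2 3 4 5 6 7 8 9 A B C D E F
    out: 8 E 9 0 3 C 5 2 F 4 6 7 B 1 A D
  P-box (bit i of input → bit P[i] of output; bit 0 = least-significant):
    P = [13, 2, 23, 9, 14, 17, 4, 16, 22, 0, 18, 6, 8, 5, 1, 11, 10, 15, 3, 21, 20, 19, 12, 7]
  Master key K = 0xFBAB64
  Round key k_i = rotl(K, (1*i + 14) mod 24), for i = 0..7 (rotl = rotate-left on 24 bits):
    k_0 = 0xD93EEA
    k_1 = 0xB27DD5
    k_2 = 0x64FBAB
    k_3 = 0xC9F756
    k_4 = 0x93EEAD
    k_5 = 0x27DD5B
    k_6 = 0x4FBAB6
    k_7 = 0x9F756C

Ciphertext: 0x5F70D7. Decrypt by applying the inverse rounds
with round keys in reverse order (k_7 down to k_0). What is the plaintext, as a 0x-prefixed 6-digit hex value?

s_0 = ciphertext = 0x5F70D7
s_1 = InvRound(s_0, k_7) = 0x06B499
s_2 = InvRound(s_1, k_6) = 0x76140E
s_3 = InvRound(s_2, k_5) = 0xD72CF7
s_4 = InvRound(s_3, k_4) = 0x3A9F60
s_5 = InvRound(s_4, k_3) = 0xD01D8B
s_6 = InvRound(s_5, k_2) = 0xDC79DF
s_7 = InvRound(s_6, k_1) = 0x7F9673
s_8 = InvRound(s_7, k_0) = 0x010AA6

0x010AA6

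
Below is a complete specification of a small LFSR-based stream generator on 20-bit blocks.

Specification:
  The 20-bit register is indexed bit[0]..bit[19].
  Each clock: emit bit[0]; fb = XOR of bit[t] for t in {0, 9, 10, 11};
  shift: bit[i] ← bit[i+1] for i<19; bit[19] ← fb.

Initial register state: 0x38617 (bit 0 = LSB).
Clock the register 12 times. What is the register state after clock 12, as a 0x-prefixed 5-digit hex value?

reg_0 = 0x38617
clock 1: out=1, reg = 0x9C30B
clock 2: out=1, reg = 0x4E185
clock 3: out=1, reg = 0xA70C2
clock 4: out=0, reg = 0x53861
clock 5: out=1, reg = 0x29C30
clock 6: out=0, reg = 0x14E18
clock 7: out=0, reg = 0x8A70C
clock 8: out=0, reg = 0x45386
clock 9: out=0, reg = 0xA29C3
clock 10: out=1, reg = 0x514E1
clock 11: out=1, reg = 0x28A70
clock 12: out=0, reg = 0x14538

0x14538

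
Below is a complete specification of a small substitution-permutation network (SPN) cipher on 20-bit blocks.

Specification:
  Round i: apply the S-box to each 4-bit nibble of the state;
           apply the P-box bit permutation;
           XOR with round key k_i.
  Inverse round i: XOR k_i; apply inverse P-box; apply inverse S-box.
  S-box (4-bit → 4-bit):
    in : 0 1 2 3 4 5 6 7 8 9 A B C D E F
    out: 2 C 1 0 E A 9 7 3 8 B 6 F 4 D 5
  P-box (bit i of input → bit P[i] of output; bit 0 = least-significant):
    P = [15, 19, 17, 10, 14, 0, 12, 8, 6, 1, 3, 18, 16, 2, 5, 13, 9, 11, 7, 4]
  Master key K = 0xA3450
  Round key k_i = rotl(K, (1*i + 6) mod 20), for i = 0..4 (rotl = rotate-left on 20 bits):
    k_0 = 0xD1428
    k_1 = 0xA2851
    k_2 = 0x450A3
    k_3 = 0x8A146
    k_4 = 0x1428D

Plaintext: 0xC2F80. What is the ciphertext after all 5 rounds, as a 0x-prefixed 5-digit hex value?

s_0 = plaintext = 0xC2F80
s_1 = Round(s_0, k_0) = 0x45EF1
s_2 = Round(s_1, k_1) = 0xC548D
s_3 = Round(s_2, k_2) = 0x23A3C
s_4 = Round(s_3, k_3) = 0x62704
s_5 = Round(s_4, k_4) = 0xA44D6

0xA44D6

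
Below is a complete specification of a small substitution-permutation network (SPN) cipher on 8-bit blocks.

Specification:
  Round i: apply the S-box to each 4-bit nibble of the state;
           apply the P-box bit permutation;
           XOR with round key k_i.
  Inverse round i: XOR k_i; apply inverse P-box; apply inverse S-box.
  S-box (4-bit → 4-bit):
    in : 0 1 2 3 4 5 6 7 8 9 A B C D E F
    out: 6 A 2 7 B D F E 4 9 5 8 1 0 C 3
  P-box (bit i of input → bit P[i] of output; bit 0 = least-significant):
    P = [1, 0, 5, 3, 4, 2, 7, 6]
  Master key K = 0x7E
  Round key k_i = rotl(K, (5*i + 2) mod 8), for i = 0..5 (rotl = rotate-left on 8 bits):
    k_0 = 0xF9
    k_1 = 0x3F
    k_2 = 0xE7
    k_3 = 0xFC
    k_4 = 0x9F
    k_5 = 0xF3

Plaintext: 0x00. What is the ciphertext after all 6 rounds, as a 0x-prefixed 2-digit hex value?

s_0 = plaintext = 0x00
s_1 = Round(s_0, k_0) = 0x5C
s_2 = Round(s_1, k_1) = 0xED
s_3 = Round(s_2, k_2) = 0x27
s_4 = Round(s_3, k_3) = 0xD1
s_5 = Round(s_4, k_4) = 0x96
s_6 = Round(s_5, k_5) = 0x88

0x88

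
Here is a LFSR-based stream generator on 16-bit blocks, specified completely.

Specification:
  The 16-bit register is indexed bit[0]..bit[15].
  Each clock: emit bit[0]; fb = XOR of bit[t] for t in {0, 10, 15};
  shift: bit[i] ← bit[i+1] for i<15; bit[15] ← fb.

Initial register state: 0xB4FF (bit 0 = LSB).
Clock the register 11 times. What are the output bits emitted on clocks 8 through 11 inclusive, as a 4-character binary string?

1001

reg_0 = 0xB4FF
clock 1: out=1, reg = 0xDA7F
clock 2: out=1, reg = 0x6D3F
clock 3: out=1, reg = 0x369F
clock 4: out=1, reg = 0x1B4F
clock 5: out=1, reg = 0x8DA7
clock 6: out=1, reg = 0xC6D3
clock 7: out=1, reg = 0xE369
clock 8: out=1, reg = 0x71B4
clock 9: out=0, reg = 0x38DA
clock 10: out=0, reg = 0x1C6D
clock 11: out=1, reg = 0x0E36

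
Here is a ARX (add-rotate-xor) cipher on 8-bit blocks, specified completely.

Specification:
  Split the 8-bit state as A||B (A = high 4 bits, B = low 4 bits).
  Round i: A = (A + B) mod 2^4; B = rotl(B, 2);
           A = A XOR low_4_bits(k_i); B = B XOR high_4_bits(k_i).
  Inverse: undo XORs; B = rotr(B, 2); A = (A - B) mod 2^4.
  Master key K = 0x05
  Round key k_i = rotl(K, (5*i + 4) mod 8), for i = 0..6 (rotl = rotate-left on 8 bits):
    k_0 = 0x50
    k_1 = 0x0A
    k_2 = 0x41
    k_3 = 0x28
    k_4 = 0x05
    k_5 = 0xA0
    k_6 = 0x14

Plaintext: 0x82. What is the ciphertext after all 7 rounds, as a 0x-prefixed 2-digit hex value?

0xAA

s_0 = plaintext = 0x82
s_1 = Round(s_0, k_0) = 0xAD
s_2 = Round(s_1, k_1) = 0xD7
s_3 = Round(s_2, k_2) = 0x59
s_4 = Round(s_3, k_3) = 0x64
s_5 = Round(s_4, k_4) = 0xF1
s_6 = Round(s_5, k_5) = 0x0E
s_7 = Round(s_6, k_6) = 0xAA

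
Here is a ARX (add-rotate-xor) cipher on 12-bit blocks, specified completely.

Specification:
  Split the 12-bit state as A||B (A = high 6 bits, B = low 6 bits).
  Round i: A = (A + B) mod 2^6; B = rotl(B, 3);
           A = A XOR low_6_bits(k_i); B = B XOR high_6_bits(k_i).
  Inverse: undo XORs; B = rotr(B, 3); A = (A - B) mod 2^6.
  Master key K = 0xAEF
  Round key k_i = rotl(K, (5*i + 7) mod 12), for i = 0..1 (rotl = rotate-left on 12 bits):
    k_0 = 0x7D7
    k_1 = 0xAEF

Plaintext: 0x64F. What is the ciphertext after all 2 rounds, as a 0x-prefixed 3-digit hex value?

s_0 = plaintext = 0x64F
s_1 = Round(s_0, k_0) = 0xFE6
s_2 = Round(s_1, k_1) = 0x29F

0x29F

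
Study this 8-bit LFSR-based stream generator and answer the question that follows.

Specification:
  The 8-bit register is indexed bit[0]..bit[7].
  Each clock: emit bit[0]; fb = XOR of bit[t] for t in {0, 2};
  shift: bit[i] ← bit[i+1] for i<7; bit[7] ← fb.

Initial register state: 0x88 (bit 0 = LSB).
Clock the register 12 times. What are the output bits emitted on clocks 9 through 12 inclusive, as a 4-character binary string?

0101

reg_0 = 0x88
clock 1: out=0, reg = 0x44
clock 2: out=0, reg = 0xA2
clock 3: out=0, reg = 0x51
clock 4: out=1, reg = 0xA8
clock 5: out=0, reg = 0x54
clock 6: out=0, reg = 0xAA
clock 7: out=0, reg = 0x55
clock 8: out=1, reg = 0x2A
clock 9: out=0, reg = 0x15
clock 10: out=1, reg = 0x0A
clock 11: out=0, reg = 0x05
clock 12: out=1, reg = 0x02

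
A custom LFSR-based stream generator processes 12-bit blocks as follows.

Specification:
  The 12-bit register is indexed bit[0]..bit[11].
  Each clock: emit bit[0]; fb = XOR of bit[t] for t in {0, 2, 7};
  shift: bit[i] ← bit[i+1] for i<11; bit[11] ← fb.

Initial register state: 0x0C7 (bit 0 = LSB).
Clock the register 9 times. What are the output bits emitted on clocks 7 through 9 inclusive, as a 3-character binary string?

reg_0 = 0x0C7
clock 1: out=1, reg = 0x863
clock 2: out=1, reg = 0xC31
clock 3: out=1, reg = 0xE18
clock 4: out=0, reg = 0x70C
clock 5: out=0, reg = 0xB86
clock 6: out=0, reg = 0x5C3
clock 7: out=1, reg = 0x2E1
clock 8: out=1, reg = 0x170
clock 9: out=0, reg = 0x0B8

110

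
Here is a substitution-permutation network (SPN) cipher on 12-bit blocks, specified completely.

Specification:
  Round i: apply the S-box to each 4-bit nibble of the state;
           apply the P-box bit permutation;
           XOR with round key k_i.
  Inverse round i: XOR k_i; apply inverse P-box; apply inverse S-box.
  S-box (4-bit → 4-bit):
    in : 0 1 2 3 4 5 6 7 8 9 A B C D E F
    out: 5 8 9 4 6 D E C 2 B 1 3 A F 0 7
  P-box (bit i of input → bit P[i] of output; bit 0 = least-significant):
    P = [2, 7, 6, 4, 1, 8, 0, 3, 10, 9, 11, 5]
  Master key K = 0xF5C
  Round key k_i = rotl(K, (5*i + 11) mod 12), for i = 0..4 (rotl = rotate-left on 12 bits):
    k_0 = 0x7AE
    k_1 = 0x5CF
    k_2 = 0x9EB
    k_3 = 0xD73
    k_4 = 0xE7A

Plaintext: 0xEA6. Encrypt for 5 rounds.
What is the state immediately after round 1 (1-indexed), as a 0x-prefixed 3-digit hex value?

s_0 = plaintext = 0xEA6
s_1 = Round(s_0, k_0) = 0x77C
s_2 = Round(s_1, k_1) = 0xD76
s_3 = Round(s_2, k_2) = 0x712
s_4 = Round(s_3, k_3) = 0x54F
s_5 = Round(s_4, k_4) = 0x39F

0x77C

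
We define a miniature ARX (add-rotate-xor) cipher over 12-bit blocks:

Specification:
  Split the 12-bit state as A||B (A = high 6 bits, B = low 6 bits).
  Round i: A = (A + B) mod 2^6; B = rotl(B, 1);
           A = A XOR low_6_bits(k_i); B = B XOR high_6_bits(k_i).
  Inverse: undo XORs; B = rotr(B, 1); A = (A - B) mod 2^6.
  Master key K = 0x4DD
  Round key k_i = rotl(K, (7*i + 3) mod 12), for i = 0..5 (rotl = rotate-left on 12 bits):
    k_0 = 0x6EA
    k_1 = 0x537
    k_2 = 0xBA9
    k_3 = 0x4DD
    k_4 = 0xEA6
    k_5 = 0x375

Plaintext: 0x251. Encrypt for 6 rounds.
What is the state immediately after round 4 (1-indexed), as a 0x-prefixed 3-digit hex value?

0x410

s_0 = plaintext = 0x251
s_1 = Round(s_0, k_0) = 0xC39
s_2 = Round(s_1, k_1) = 0x7A7
s_3 = Round(s_2, k_2) = 0xB21
s_4 = Round(s_3, k_3) = 0x410
s_5 = Round(s_4, k_4) = 0x19A
s_6 = Round(s_5, k_5) = 0x579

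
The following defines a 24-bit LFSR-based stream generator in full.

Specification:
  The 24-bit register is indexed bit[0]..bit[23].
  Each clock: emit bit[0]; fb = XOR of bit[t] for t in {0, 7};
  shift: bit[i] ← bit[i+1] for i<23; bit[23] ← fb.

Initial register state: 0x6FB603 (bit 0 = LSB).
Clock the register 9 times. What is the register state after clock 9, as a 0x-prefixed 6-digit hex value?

0xB7B7DB

reg_0 = 0x6FB603
clock 1: out=1, reg = 0xB7DB01
clock 2: out=1, reg = 0xDBED80
clock 3: out=0, reg = 0xEDF6C0
clock 4: out=0, reg = 0xF6FB60
clock 5: out=0, reg = 0x7B7DB0
clock 6: out=0, reg = 0xBDBED8
clock 7: out=0, reg = 0xDEDF6C
clock 8: out=0, reg = 0x6F6FB6
clock 9: out=0, reg = 0xB7B7DB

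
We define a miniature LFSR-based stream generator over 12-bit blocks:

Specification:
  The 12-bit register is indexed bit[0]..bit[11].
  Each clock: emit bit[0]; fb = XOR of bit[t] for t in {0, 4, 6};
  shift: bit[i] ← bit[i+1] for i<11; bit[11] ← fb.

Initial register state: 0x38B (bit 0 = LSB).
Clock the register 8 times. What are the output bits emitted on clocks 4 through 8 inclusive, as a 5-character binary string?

reg_0 = 0x38B
clock 1: out=1, reg = 0x9C5
clock 2: out=1, reg = 0x4E2
clock 3: out=0, reg = 0xA71
clock 4: out=1, reg = 0xD38
clock 5: out=0, reg = 0xE9C
clock 6: out=0, reg = 0xF4E
clock 7: out=0, reg = 0xFA7
clock 8: out=1, reg = 0xFD3

10001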